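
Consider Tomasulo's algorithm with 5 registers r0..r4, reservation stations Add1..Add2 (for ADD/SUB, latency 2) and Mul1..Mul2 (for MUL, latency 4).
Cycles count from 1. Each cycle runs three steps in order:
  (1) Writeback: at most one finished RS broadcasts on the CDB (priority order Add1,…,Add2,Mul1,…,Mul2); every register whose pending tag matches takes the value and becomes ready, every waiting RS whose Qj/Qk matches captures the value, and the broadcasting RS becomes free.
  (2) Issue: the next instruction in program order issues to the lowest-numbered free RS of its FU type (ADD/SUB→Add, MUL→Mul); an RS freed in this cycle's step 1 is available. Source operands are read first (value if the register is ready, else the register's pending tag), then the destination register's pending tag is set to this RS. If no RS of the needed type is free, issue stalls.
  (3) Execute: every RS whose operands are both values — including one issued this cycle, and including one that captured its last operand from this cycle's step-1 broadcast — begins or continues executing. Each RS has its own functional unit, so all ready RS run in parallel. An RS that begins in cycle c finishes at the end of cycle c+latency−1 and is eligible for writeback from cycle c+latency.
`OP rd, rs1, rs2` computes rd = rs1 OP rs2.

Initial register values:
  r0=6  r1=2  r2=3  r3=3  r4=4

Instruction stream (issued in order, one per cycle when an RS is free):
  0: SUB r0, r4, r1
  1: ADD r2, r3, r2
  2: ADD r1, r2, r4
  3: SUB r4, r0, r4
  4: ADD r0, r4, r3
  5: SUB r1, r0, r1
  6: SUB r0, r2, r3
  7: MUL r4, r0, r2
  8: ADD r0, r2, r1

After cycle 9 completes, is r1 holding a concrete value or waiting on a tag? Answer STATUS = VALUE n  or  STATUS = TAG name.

STATUS = TAG Add2

c1: issue SUB r0<-Add1 | r0:Add1,r1:2,r2:3,r3:3,r4:4
c2: issue ADD r2<-Add2 | r0:Add1,r1:2,r2:Add2,r3:3,r4:4
c3: CDB Add1=2; issue ADD r1<-Add1 | r0:2,r1:Add1,r2:Add2,r3:3,r4:4
c4: CDB Add2=6; issue SUB r4<-Add2 | r0:2,r1:Add1,r2:6,r3:3,r4:Add2
c5: stall | r0:2,r1:Add1,r2:6,r3:3,r4:Add2
c6: CDB Add1=10; issue ADD r0<-Add1 | r0:Add1,r1:10,r2:6,r3:3,r4:Add2
c7: CDB Add2=-2; issue SUB r1<-Add2 | r0:Add1,r1:Add2,r2:6,r3:3,r4:-2
c8: stall | r0:Add1,r1:Add2,r2:6,r3:3,r4:-2
c9: CDB Add1=1; issue SUB r0<-Add1 | r0:Add1,r1:Add2,r2:6,r3:3,r4:-2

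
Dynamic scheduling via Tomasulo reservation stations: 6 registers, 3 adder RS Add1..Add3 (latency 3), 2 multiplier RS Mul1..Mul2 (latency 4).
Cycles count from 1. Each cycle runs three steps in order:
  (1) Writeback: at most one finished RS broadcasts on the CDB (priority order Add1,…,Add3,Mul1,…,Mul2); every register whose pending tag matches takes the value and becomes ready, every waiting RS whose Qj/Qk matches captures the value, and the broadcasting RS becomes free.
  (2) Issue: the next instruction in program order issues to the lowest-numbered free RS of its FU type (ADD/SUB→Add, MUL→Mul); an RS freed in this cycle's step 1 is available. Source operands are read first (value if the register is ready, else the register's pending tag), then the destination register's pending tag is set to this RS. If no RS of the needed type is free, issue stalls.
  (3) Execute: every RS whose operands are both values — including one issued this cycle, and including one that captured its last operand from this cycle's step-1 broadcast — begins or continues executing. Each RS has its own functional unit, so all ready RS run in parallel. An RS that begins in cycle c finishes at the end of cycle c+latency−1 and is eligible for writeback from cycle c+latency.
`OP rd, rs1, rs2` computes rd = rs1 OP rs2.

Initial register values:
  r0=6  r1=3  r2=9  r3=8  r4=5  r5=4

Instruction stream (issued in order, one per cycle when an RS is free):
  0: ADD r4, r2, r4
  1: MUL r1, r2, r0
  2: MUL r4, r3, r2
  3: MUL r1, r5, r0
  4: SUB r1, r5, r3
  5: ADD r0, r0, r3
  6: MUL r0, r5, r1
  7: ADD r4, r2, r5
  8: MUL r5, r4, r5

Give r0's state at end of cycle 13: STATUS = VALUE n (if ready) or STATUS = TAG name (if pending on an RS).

cycle 1: issue ADD r4<-Add1 // r0:6,r1:3,r2:9,r3:8,r4:Add1,r5:4
cycle 2: issue MUL r1<-Mul1 // r0:6,r1:Mul1,r2:9,r3:8,r4:Add1,r5:4
cycle 3: issue MUL r4<-Mul2 // r0:6,r1:Mul1,r2:9,r3:8,r4:Mul2,r5:4
cycle 4: CDB Add1=14; stall // r0:6,r1:Mul1,r2:9,r3:8,r4:Mul2,r5:4
cycle 5: stall // r0:6,r1:Mul1,r2:9,r3:8,r4:Mul2,r5:4
cycle 6: CDB Mul1=54; issue MUL r1<-Mul1 // r0:6,r1:Mul1,r2:9,r3:8,r4:Mul2,r5:4
cycle 7: CDB Mul2=72; issue SUB r1<-Add1 // r0:6,r1:Add1,r2:9,r3:8,r4:72,r5:4
cycle 8: issue ADD r0<-Add2 // r0:Add2,r1:Add1,r2:9,r3:8,r4:72,r5:4
cycle 9: issue MUL r0<-Mul2 // r0:Mul2,r1:Add1,r2:9,r3:8,r4:72,r5:4
cycle 10: CDB Add1=-4; issue ADD r4<-Add1 // r0:Mul2,r1:-4,r2:9,r3:8,r4:Add1,r5:4
cycle 11: CDB Add2=14; stall // r0:Mul2,r1:-4,r2:9,r3:8,r4:Add1,r5:4
cycle 12: CDB Mul1=24; issue MUL r5<-Mul1 // r0:Mul2,r1:-4,r2:9,r3:8,r4:Add1,r5:Mul1
cycle 13: CDB Add1=13 // r0:Mul2,r1:-4,r2:9,r3:8,r4:13,r5:Mul1

STATUS = TAG Mul2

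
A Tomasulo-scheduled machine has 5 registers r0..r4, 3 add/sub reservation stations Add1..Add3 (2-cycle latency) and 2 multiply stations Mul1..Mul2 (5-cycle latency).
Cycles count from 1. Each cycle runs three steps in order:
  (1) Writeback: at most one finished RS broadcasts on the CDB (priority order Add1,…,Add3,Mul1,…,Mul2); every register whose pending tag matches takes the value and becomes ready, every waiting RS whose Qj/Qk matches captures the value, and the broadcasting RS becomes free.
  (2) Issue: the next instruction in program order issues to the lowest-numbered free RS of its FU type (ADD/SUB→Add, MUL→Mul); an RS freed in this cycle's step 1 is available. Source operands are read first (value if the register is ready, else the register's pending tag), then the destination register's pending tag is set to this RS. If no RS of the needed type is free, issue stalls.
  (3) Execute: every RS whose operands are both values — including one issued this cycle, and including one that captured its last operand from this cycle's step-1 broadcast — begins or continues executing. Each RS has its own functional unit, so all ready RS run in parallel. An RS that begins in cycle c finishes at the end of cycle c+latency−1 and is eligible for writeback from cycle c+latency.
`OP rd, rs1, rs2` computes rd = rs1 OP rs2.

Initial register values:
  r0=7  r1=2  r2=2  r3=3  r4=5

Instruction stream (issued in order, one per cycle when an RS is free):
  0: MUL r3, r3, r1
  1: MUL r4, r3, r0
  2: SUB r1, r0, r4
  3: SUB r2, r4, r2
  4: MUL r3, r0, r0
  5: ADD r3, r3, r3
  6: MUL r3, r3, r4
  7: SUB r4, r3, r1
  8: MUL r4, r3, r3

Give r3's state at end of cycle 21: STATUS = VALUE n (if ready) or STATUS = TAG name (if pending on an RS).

STATUS = VALUE 4116

c1: issue MUL r3<-Mul1 | r0:7,r1:2,r2:2,r3:Mul1,r4:5
c2: issue MUL r4<-Mul2 | r0:7,r1:2,r2:2,r3:Mul1,r4:Mul2
c3: issue SUB r1<-Add1 | r0:7,r1:Add1,r2:2,r3:Mul1,r4:Mul2
c4: issue SUB r2<-Add2 | r0:7,r1:Add1,r2:Add2,r3:Mul1,r4:Mul2
c5: stall | r0:7,r1:Add1,r2:Add2,r3:Mul1,r4:Mul2
c6: CDB Mul1=6; issue MUL r3<-Mul1 | r0:7,r1:Add1,r2:Add2,r3:Mul1,r4:Mul2
c7: issue ADD r3<-Add3 | r0:7,r1:Add1,r2:Add2,r3:Add3,r4:Mul2
c8: stall | r0:7,r1:Add1,r2:Add2,r3:Add3,r4:Mul2
c9: stall | r0:7,r1:Add1,r2:Add2,r3:Add3,r4:Mul2
c10: stall | r0:7,r1:Add1,r2:Add2,r3:Add3,r4:Mul2
c11: CDB Mul1=49; issue MUL r3<-Mul1 | r0:7,r1:Add1,r2:Add2,r3:Mul1,r4:Mul2
c12: CDB Mul2=42; stall | r0:7,r1:Add1,r2:Add2,r3:Mul1,r4:42
c13: CDB Add3=98; issue SUB r4<-Add3 | r0:7,r1:Add1,r2:Add2,r3:Mul1,r4:Add3
c14: CDB Add1=-35; issue MUL r4<-Mul2 | r0:7,r1:-35,r2:Add2,r3:Mul1,r4:Mul2
c15: CDB Add2=40 | r0:7,r1:-35,r2:40,r3:Mul1,r4:Mul2
c16: - | r0:7,r1:-35,r2:40,r3:Mul1,r4:Mul2
c17: - | r0:7,r1:-35,r2:40,r3:Mul1,r4:Mul2
c18: CDB Mul1=4116 | r0:7,r1:-35,r2:40,r3:4116,r4:Mul2
c19: - | r0:7,r1:-35,r2:40,r3:4116,r4:Mul2
c20: CDB Add3=4151 | r0:7,r1:-35,r2:40,r3:4116,r4:Mul2
c21: - | r0:7,r1:-35,r2:40,r3:4116,r4:Mul2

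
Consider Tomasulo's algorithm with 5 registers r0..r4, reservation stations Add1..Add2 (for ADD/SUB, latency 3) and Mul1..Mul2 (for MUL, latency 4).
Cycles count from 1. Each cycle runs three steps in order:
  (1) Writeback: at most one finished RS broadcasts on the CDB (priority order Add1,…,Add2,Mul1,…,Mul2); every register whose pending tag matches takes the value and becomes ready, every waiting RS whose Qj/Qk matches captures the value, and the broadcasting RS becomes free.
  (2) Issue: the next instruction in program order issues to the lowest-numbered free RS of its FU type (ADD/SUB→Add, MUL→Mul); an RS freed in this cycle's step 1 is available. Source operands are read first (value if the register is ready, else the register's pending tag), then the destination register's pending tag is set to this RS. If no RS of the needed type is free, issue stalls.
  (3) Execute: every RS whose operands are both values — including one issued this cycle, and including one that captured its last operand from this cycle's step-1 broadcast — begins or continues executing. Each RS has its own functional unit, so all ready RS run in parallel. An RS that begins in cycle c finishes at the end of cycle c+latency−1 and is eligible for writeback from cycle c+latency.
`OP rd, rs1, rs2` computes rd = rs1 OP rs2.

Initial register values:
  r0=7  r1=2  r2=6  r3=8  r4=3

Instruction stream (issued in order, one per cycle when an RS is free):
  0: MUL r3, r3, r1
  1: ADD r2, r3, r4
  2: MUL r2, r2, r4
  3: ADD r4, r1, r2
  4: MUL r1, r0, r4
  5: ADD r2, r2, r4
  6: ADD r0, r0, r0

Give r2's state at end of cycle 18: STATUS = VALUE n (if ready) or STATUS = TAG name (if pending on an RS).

c1: issue MUL r3<-Mul1 | r0:7,r1:2,r2:6,r3:Mul1,r4:3
c2: issue ADD r2<-Add1 | r0:7,r1:2,r2:Add1,r3:Mul1,r4:3
c3: issue MUL r2<-Mul2 | r0:7,r1:2,r2:Mul2,r3:Mul1,r4:3
c4: issue ADD r4<-Add2 | r0:7,r1:2,r2:Mul2,r3:Mul1,r4:Add2
c5: CDB Mul1=16; issue MUL r1<-Mul1 | r0:7,r1:Mul1,r2:Mul2,r3:16,r4:Add2
c6: stall | r0:7,r1:Mul1,r2:Mul2,r3:16,r4:Add2
c7: stall | r0:7,r1:Mul1,r2:Mul2,r3:16,r4:Add2
c8: CDB Add1=19; issue ADD r2<-Add1 | r0:7,r1:Mul1,r2:Add1,r3:16,r4:Add2
c9: stall | r0:7,r1:Mul1,r2:Add1,r3:16,r4:Add2
c10: stall | r0:7,r1:Mul1,r2:Add1,r3:16,r4:Add2
c11: stall | r0:7,r1:Mul1,r2:Add1,r3:16,r4:Add2
c12: CDB Mul2=57; stall | r0:7,r1:Mul1,r2:Add1,r3:16,r4:Add2
c13: stall | r0:7,r1:Mul1,r2:Add1,r3:16,r4:Add2
c14: stall | r0:7,r1:Mul1,r2:Add1,r3:16,r4:Add2
c15: CDB Add2=59; issue ADD r0<-Add2 | r0:Add2,r1:Mul1,r2:Add1,r3:16,r4:59
c16: - | r0:Add2,r1:Mul1,r2:Add1,r3:16,r4:59
c17: - | r0:Add2,r1:Mul1,r2:Add1,r3:16,r4:59
c18: CDB Add1=116 | r0:Add2,r1:Mul1,r2:116,r3:16,r4:59

STATUS = VALUE 116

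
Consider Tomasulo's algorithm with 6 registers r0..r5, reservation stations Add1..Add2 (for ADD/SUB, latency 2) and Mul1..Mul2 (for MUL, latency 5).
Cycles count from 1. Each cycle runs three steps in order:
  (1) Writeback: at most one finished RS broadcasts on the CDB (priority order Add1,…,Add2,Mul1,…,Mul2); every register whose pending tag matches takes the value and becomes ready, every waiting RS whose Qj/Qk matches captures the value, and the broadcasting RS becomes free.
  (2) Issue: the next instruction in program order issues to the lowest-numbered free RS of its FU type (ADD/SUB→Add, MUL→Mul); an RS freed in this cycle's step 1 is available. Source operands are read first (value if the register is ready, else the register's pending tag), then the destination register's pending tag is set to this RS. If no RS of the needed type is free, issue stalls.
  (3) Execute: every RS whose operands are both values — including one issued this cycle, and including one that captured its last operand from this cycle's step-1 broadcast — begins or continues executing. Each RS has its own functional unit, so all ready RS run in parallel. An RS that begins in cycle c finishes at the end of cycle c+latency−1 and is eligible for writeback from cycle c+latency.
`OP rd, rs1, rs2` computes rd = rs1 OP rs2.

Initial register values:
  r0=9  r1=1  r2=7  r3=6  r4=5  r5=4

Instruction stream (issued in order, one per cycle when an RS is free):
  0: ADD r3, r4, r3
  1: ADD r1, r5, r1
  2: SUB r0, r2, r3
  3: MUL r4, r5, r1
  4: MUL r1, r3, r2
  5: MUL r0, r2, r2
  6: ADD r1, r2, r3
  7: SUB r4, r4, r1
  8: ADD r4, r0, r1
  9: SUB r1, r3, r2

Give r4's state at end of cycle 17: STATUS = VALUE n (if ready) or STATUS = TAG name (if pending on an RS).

  c1: issue ADD r3<-Add1  regs: r0:9,r1:1,r2:7,r3:Add1,r4:5,r5:4
  c2: issue ADD r1<-Add2  regs: r0:9,r1:Add2,r2:7,r3:Add1,r4:5,r5:4
  c3: CDB Add1=11; issue SUB r0<-Add1  regs: r0:Add1,r1:Add2,r2:7,r3:11,r4:5,r5:4
  c4: CDB Add2=5; issue MUL r4<-Mul1  regs: r0:Add1,r1:5,r2:7,r3:11,r4:Mul1,r5:4
  c5: CDB Add1=-4; issue MUL r1<-Mul2  regs: r0:-4,r1:Mul2,r2:7,r3:11,r4:Mul1,r5:4
  c6: stall  regs: r0:-4,r1:Mul2,r2:7,r3:11,r4:Mul1,r5:4
  c7: stall  regs: r0:-4,r1:Mul2,r2:7,r3:11,r4:Mul1,r5:4
  c8: stall  regs: r0:-4,r1:Mul2,r2:7,r3:11,r4:Mul1,r5:4
  c9: CDB Mul1=20; issue MUL r0<-Mul1  regs: r0:Mul1,r1:Mul2,r2:7,r3:11,r4:20,r5:4
  c10: CDB Mul2=77; issue ADD r1<-Add1  regs: r0:Mul1,r1:Add1,r2:7,r3:11,r4:20,r5:4
  c11: issue SUB r4<-Add2  regs: r0:Mul1,r1:Add1,r2:7,r3:11,r4:Add2,r5:4
  c12: CDB Add1=18; issue ADD r4<-Add1  regs: r0:Mul1,r1:18,r2:7,r3:11,r4:Add1,r5:4
  c13: stall  regs: r0:Mul1,r1:18,r2:7,r3:11,r4:Add1,r5:4
  c14: CDB Add2=2; issue SUB r1<-Add2  regs: r0:Mul1,r1:Add2,r2:7,r3:11,r4:Add1,r5:4
  c15: CDB Mul1=49  regs: r0:49,r1:Add2,r2:7,r3:11,r4:Add1,r5:4
  c16: CDB Add2=4  regs: r0:49,r1:4,r2:7,r3:11,r4:Add1,r5:4
  c17: CDB Add1=67  regs: r0:49,r1:4,r2:7,r3:11,r4:67,r5:4

STATUS = VALUE 67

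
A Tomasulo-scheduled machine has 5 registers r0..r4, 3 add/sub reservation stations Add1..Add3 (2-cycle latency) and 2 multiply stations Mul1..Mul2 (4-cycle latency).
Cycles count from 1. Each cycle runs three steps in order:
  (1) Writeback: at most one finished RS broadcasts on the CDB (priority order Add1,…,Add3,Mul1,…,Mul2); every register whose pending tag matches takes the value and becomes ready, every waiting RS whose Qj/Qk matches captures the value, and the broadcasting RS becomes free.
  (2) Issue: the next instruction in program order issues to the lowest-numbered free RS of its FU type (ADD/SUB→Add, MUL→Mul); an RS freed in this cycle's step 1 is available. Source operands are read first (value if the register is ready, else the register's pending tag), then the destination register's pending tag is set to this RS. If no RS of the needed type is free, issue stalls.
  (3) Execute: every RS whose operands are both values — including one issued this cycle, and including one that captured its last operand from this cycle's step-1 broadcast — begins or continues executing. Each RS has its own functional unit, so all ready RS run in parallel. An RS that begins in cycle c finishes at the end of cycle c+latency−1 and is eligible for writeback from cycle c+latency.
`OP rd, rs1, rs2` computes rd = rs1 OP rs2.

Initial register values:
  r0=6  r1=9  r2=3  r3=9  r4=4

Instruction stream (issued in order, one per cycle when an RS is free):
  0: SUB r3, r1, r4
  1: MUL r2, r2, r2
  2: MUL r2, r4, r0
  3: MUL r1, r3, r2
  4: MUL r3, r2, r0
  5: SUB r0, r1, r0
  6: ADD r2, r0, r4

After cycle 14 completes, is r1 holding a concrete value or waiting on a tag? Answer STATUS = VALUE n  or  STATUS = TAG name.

STATUS = VALUE 120

cycle 1: issue SUB r3<-Add1 // r0:6,r1:9,r2:3,r3:Add1,r4:4
cycle 2: issue MUL r2<-Mul1 // r0:6,r1:9,r2:Mul1,r3:Add1,r4:4
cycle 3: CDB Add1=5; issue MUL r2<-Mul2 // r0:6,r1:9,r2:Mul2,r3:5,r4:4
cycle 4: stall // r0:6,r1:9,r2:Mul2,r3:5,r4:4
cycle 5: stall // r0:6,r1:9,r2:Mul2,r3:5,r4:4
cycle 6: CDB Mul1=9; issue MUL r1<-Mul1 // r0:6,r1:Mul1,r2:Mul2,r3:5,r4:4
cycle 7: CDB Mul2=24; issue MUL r3<-Mul2 // r0:6,r1:Mul1,r2:24,r3:Mul2,r4:4
cycle 8: issue SUB r0<-Add1 // r0:Add1,r1:Mul1,r2:24,r3:Mul2,r4:4
cycle 9: issue ADD r2<-Add2 // r0:Add1,r1:Mul1,r2:Add2,r3:Mul2,r4:4
cycle 10: - // r0:Add1,r1:Mul1,r2:Add2,r3:Mul2,r4:4
cycle 11: CDB Mul1=120 // r0:Add1,r1:120,r2:Add2,r3:Mul2,r4:4
cycle 12: CDB Mul2=144 // r0:Add1,r1:120,r2:Add2,r3:144,r4:4
cycle 13: CDB Add1=114 // r0:114,r1:120,r2:Add2,r3:144,r4:4
cycle 14: - // r0:114,r1:120,r2:Add2,r3:144,r4:4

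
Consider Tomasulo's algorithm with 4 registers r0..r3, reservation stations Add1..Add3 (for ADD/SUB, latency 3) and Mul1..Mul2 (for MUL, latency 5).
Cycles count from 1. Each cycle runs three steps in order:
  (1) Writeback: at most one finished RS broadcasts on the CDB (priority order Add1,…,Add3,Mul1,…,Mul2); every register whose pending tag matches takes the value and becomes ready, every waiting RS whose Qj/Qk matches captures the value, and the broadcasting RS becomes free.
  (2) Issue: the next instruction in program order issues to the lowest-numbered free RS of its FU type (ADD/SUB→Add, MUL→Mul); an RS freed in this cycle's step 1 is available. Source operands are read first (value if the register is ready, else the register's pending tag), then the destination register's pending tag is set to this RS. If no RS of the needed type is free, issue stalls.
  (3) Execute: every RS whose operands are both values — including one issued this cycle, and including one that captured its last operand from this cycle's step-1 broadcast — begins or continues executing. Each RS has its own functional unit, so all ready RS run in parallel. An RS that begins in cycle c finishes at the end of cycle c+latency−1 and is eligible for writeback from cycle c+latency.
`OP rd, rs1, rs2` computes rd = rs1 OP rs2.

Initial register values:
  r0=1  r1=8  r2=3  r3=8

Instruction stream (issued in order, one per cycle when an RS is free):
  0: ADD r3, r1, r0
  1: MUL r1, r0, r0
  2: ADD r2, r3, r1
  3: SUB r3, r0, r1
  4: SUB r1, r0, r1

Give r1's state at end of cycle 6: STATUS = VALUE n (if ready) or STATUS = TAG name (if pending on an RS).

STATUS = TAG Add3

  c1: issue ADD r3<-Add1  regs: r0:1,r1:8,r2:3,r3:Add1
  c2: issue MUL r1<-Mul1  regs: r0:1,r1:Mul1,r2:3,r3:Add1
  c3: issue ADD r2<-Add2  regs: r0:1,r1:Mul1,r2:Add2,r3:Add1
  c4: CDB Add1=9; issue SUB r3<-Add1  regs: r0:1,r1:Mul1,r2:Add2,r3:Add1
  c5: issue SUB r1<-Add3  regs: r0:1,r1:Add3,r2:Add2,r3:Add1
  c6: -  regs: r0:1,r1:Add3,r2:Add2,r3:Add1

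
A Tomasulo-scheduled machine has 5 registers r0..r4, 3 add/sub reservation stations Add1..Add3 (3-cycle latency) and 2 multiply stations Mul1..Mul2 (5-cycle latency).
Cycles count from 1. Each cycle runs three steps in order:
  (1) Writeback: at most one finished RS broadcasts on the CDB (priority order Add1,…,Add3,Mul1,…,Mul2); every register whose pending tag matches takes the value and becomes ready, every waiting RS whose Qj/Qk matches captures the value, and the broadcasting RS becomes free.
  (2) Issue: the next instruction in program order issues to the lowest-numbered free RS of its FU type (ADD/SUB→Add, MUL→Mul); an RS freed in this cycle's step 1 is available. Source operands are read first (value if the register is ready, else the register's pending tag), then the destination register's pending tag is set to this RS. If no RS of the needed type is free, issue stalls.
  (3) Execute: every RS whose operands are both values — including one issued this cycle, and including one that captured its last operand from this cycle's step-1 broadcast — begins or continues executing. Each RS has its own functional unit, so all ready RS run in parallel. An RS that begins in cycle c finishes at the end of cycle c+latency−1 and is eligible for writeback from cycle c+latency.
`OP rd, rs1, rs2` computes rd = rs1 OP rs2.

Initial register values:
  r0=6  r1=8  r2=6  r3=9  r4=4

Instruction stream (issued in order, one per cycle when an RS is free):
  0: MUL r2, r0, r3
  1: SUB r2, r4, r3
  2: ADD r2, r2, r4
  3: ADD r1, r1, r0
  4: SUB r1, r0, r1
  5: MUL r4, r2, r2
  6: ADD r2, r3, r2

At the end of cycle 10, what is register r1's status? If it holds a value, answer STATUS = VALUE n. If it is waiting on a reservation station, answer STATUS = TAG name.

  c1: issue MUL r2<-Mul1  regs: r0:6,r1:8,r2:Mul1,r3:9,r4:4
  c2: issue SUB r2<-Add1  regs: r0:6,r1:8,r2:Add1,r3:9,r4:4
  c3: issue ADD r2<-Add2  regs: r0:6,r1:8,r2:Add2,r3:9,r4:4
  c4: issue ADD r1<-Add3  regs: r0:6,r1:Add3,r2:Add2,r3:9,r4:4
  c5: CDB Add1=-5; issue SUB r1<-Add1  regs: r0:6,r1:Add1,r2:Add2,r3:9,r4:4
  c6: CDB Mul1=54; issue MUL r4<-Mul1  regs: r0:6,r1:Add1,r2:Add2,r3:9,r4:Mul1
  c7: CDB Add3=14; issue ADD r2<-Add3  regs: r0:6,r1:Add1,r2:Add3,r3:9,r4:Mul1
  c8: CDB Add2=-1  regs: r0:6,r1:Add1,r2:Add3,r3:9,r4:Mul1
  c9: -  regs: r0:6,r1:Add1,r2:Add3,r3:9,r4:Mul1
  c10: CDB Add1=-8  regs: r0:6,r1:-8,r2:Add3,r3:9,r4:Mul1

STATUS = VALUE -8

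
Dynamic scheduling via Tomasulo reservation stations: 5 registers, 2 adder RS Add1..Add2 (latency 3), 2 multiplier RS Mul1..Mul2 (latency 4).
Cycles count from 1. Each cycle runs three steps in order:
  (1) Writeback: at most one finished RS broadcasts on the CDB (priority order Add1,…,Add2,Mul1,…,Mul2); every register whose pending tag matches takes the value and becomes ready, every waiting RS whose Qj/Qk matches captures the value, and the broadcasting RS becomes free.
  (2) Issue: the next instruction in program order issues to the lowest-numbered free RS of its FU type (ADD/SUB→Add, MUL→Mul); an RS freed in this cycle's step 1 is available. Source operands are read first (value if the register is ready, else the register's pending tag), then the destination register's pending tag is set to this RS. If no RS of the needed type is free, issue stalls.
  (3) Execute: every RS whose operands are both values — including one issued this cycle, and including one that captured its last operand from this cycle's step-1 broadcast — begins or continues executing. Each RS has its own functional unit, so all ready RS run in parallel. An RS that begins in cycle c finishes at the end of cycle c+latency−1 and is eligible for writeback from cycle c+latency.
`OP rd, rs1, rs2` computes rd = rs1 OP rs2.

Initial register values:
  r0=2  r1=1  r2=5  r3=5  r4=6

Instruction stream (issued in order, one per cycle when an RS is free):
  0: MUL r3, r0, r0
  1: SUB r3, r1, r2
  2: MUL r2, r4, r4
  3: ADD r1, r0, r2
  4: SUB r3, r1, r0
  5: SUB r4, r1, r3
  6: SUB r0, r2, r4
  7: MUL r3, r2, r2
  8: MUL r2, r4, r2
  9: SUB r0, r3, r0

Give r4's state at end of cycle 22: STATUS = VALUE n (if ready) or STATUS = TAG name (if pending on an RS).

  c1: issue MUL r3<-Mul1  regs: r0:2,r1:1,r2:5,r3:Mul1,r4:6
  c2: issue SUB r3<-Add1  regs: r0:2,r1:1,r2:5,r3:Add1,r4:6
  c3: issue MUL r2<-Mul2  regs: r0:2,r1:1,r2:Mul2,r3:Add1,r4:6
  c4: issue ADD r1<-Add2  regs: r0:2,r1:Add2,r2:Mul2,r3:Add1,r4:6
  c5: CDB Add1=-4; issue SUB r3<-Add1  regs: r0:2,r1:Add2,r2:Mul2,r3:Add1,r4:6
  c6: CDB Mul1=4; stall  regs: r0:2,r1:Add2,r2:Mul2,r3:Add1,r4:6
  c7: CDB Mul2=36; stall  regs: r0:2,r1:Add2,r2:36,r3:Add1,r4:6
  c8: stall  regs: r0:2,r1:Add2,r2:36,r3:Add1,r4:6
  c9: stall  regs: r0:2,r1:Add2,r2:36,r3:Add1,r4:6
  c10: CDB Add2=38; issue SUB r4<-Add2  regs: r0:2,r1:38,r2:36,r3:Add1,r4:Add2
  c11: stall  regs: r0:2,r1:38,r2:36,r3:Add1,r4:Add2
  c12: stall  regs: r0:2,r1:38,r2:36,r3:Add1,r4:Add2
  c13: CDB Add1=36; issue SUB r0<-Add1  regs: r0:Add1,r1:38,r2:36,r3:36,r4:Add2
  c14: issue MUL r3<-Mul1  regs: r0:Add1,r1:38,r2:36,r3:Mul1,r4:Add2
  c15: issue MUL r2<-Mul2  regs: r0:Add1,r1:38,r2:Mul2,r3:Mul1,r4:Add2
  c16: CDB Add2=2; issue SUB r0<-Add2  regs: r0:Add2,r1:38,r2:Mul2,r3:Mul1,r4:2
  c17: -  regs: r0:Add2,r1:38,r2:Mul2,r3:Mul1,r4:2
  c18: CDB Mul1=1296  regs: r0:Add2,r1:38,r2:Mul2,r3:1296,r4:2
  c19: CDB Add1=34  regs: r0:Add2,r1:38,r2:Mul2,r3:1296,r4:2
  c20: CDB Mul2=72  regs: r0:Add2,r1:38,r2:72,r3:1296,r4:2
  c21: -  regs: r0:Add2,r1:38,r2:72,r3:1296,r4:2
  c22: CDB Add2=1262  regs: r0:1262,r1:38,r2:72,r3:1296,r4:2

STATUS = VALUE 2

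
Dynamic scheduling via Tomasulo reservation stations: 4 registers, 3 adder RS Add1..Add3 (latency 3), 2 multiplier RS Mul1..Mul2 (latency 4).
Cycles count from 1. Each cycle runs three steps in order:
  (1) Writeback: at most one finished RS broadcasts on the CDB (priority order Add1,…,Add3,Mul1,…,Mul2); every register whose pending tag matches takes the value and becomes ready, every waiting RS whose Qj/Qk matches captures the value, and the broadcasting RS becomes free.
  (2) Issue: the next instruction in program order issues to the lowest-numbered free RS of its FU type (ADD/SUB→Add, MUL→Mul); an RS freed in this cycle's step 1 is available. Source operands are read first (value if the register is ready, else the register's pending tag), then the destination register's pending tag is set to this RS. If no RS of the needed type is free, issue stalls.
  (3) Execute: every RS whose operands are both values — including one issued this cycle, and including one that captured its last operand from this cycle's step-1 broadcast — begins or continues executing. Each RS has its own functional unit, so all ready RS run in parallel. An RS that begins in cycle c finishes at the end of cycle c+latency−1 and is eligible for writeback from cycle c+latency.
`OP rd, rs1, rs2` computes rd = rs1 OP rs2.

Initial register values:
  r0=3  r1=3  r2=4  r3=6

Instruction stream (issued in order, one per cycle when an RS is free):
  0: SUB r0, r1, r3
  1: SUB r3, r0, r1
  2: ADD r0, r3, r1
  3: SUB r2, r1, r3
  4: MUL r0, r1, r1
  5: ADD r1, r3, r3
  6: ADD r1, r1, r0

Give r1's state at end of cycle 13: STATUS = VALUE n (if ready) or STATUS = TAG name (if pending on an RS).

STATUS = TAG Add1

c1: issue SUB r0<-Add1 | r0:Add1,r1:3,r2:4,r3:6
c2: issue SUB r3<-Add2 | r0:Add1,r1:3,r2:4,r3:Add2
c3: issue ADD r0<-Add3 | r0:Add3,r1:3,r2:4,r3:Add2
c4: CDB Add1=-3; issue SUB r2<-Add1 | r0:Add3,r1:3,r2:Add1,r3:Add2
c5: issue MUL r0<-Mul1 | r0:Mul1,r1:3,r2:Add1,r3:Add2
c6: stall | r0:Mul1,r1:3,r2:Add1,r3:Add2
c7: CDB Add2=-6; issue ADD r1<-Add2 | r0:Mul1,r1:Add2,r2:Add1,r3:-6
c8: stall | r0:Mul1,r1:Add2,r2:Add1,r3:-6
c9: CDB Mul1=9; stall | r0:9,r1:Add2,r2:Add1,r3:-6
c10: CDB Add1=9; issue ADD r1<-Add1 | r0:9,r1:Add1,r2:9,r3:-6
c11: CDB Add2=-12 | r0:9,r1:Add1,r2:9,r3:-6
c12: CDB Add3=-3 | r0:9,r1:Add1,r2:9,r3:-6
c13: - | r0:9,r1:Add1,r2:9,r3:-6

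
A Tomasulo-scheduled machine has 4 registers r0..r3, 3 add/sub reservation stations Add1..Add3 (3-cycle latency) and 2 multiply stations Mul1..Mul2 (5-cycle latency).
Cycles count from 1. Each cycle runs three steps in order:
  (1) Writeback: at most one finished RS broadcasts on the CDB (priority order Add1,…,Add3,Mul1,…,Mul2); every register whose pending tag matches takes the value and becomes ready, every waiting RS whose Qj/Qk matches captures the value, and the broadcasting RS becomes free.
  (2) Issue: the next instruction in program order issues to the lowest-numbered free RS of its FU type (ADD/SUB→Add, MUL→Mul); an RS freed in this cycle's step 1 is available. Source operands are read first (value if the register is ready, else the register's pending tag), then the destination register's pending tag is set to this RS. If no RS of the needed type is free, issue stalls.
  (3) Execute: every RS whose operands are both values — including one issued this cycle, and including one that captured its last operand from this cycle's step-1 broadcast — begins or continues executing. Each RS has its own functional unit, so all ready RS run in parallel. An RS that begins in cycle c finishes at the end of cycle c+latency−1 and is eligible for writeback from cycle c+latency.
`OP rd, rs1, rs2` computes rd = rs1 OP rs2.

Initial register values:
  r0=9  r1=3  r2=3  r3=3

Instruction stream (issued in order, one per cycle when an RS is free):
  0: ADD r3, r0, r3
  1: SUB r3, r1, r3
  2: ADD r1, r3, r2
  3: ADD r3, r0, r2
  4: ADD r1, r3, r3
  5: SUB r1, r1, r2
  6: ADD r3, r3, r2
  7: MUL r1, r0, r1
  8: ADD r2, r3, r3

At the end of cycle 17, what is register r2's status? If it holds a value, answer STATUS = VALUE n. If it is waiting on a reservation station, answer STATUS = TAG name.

c1: issue ADD r3<-Add1 | r0:9,r1:3,r2:3,r3:Add1
c2: issue SUB r3<-Add2 | r0:9,r1:3,r2:3,r3:Add2
c3: issue ADD r1<-Add3 | r0:9,r1:Add3,r2:3,r3:Add2
c4: CDB Add1=12; issue ADD r3<-Add1 | r0:9,r1:Add3,r2:3,r3:Add1
c5: stall | r0:9,r1:Add3,r2:3,r3:Add1
c6: stall | r0:9,r1:Add3,r2:3,r3:Add1
c7: CDB Add1=12; issue ADD r1<-Add1 | r0:9,r1:Add1,r2:3,r3:12
c8: CDB Add2=-9; issue SUB r1<-Add2 | r0:9,r1:Add2,r2:3,r3:12
c9: stall | r0:9,r1:Add2,r2:3,r3:12
c10: CDB Add1=24; issue ADD r3<-Add1 | r0:9,r1:Add2,r2:3,r3:Add1
c11: CDB Add3=-6; issue MUL r1<-Mul1 | r0:9,r1:Mul1,r2:3,r3:Add1
c12: issue ADD r2<-Add3 | r0:9,r1:Mul1,r2:Add3,r3:Add1
c13: CDB Add1=15 | r0:9,r1:Mul1,r2:Add3,r3:15
c14: CDB Add2=21 | r0:9,r1:Mul1,r2:Add3,r3:15
c15: - | r0:9,r1:Mul1,r2:Add3,r3:15
c16: CDB Add3=30 | r0:9,r1:Mul1,r2:30,r3:15
c17: - | r0:9,r1:Mul1,r2:30,r3:15

STATUS = VALUE 30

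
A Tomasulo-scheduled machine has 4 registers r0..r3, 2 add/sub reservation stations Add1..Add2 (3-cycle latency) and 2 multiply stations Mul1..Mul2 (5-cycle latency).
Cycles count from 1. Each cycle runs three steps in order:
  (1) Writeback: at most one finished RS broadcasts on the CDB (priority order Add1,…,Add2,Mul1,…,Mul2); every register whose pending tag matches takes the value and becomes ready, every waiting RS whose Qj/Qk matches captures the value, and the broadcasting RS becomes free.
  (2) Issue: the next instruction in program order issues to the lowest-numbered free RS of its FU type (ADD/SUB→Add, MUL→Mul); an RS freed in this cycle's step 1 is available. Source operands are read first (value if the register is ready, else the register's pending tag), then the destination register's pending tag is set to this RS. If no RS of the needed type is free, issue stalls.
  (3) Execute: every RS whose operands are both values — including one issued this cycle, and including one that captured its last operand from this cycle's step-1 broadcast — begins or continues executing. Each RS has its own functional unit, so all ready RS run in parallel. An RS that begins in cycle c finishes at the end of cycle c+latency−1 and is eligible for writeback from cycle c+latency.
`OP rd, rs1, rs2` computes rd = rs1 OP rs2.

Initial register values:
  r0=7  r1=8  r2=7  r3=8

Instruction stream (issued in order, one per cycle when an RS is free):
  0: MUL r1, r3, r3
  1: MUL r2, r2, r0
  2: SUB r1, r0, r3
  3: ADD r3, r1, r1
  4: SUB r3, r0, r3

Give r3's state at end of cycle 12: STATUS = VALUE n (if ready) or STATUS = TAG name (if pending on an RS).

cycle 1: issue MUL r1<-Mul1 // r0:7,r1:Mul1,r2:7,r3:8
cycle 2: issue MUL r2<-Mul2 // r0:7,r1:Mul1,r2:Mul2,r3:8
cycle 3: issue SUB r1<-Add1 // r0:7,r1:Add1,r2:Mul2,r3:8
cycle 4: issue ADD r3<-Add2 // r0:7,r1:Add1,r2:Mul2,r3:Add2
cycle 5: stall // r0:7,r1:Add1,r2:Mul2,r3:Add2
cycle 6: CDB Add1=-1; issue SUB r3<-Add1 // r0:7,r1:-1,r2:Mul2,r3:Add1
cycle 7: CDB Mul1=64 // r0:7,r1:-1,r2:Mul2,r3:Add1
cycle 8: CDB Mul2=49 // r0:7,r1:-1,r2:49,r3:Add1
cycle 9: CDB Add2=-2 // r0:7,r1:-1,r2:49,r3:Add1
cycle 10: - // r0:7,r1:-1,r2:49,r3:Add1
cycle 11: - // r0:7,r1:-1,r2:49,r3:Add1
cycle 12: CDB Add1=9 // r0:7,r1:-1,r2:49,r3:9

STATUS = VALUE 9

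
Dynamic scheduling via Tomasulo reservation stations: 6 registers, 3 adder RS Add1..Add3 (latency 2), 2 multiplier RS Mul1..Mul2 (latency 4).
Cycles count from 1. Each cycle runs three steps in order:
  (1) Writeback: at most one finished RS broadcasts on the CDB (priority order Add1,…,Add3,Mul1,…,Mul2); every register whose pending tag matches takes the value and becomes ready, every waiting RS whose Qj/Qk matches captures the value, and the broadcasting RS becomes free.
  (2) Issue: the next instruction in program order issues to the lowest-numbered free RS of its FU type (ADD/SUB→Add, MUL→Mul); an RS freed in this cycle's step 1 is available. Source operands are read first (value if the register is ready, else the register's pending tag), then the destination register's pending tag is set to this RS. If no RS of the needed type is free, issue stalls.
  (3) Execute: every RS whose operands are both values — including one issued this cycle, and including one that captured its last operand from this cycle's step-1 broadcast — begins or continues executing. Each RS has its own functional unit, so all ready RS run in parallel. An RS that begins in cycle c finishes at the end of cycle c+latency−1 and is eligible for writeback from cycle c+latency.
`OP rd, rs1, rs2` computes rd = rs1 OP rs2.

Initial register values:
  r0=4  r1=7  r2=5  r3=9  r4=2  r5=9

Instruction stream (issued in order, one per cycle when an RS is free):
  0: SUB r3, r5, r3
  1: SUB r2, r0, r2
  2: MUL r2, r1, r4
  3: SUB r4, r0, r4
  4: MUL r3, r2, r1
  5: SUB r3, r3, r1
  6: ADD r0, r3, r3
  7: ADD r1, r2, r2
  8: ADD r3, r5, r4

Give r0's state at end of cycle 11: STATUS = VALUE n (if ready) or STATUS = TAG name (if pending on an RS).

STATUS = TAG Add2

cycle 1: issue SUB r3<-Add1 // r0:4,r1:7,r2:5,r3:Add1,r4:2,r5:9
cycle 2: issue SUB r2<-Add2 // r0:4,r1:7,r2:Add2,r3:Add1,r4:2,r5:9
cycle 3: CDB Add1=0; issue MUL r2<-Mul1 // r0:4,r1:7,r2:Mul1,r3:0,r4:2,r5:9
cycle 4: CDB Add2=-1; issue SUB r4<-Add1 // r0:4,r1:7,r2:Mul1,r3:0,r4:Add1,r5:9
cycle 5: issue MUL r3<-Mul2 // r0:4,r1:7,r2:Mul1,r3:Mul2,r4:Add1,r5:9
cycle 6: CDB Add1=2; issue SUB r3<-Add1 // r0:4,r1:7,r2:Mul1,r3:Add1,r4:2,r5:9
cycle 7: CDB Mul1=14; issue ADD r0<-Add2 // r0:Add2,r1:7,r2:14,r3:Add1,r4:2,r5:9
cycle 8: issue ADD r1<-Add3 // r0:Add2,r1:Add3,r2:14,r3:Add1,r4:2,r5:9
cycle 9: stall // r0:Add2,r1:Add3,r2:14,r3:Add1,r4:2,r5:9
cycle 10: CDB Add3=28; issue ADD r3<-Add3 // r0:Add2,r1:28,r2:14,r3:Add3,r4:2,r5:9
cycle 11: CDB Mul2=98 // r0:Add2,r1:28,r2:14,r3:Add3,r4:2,r5:9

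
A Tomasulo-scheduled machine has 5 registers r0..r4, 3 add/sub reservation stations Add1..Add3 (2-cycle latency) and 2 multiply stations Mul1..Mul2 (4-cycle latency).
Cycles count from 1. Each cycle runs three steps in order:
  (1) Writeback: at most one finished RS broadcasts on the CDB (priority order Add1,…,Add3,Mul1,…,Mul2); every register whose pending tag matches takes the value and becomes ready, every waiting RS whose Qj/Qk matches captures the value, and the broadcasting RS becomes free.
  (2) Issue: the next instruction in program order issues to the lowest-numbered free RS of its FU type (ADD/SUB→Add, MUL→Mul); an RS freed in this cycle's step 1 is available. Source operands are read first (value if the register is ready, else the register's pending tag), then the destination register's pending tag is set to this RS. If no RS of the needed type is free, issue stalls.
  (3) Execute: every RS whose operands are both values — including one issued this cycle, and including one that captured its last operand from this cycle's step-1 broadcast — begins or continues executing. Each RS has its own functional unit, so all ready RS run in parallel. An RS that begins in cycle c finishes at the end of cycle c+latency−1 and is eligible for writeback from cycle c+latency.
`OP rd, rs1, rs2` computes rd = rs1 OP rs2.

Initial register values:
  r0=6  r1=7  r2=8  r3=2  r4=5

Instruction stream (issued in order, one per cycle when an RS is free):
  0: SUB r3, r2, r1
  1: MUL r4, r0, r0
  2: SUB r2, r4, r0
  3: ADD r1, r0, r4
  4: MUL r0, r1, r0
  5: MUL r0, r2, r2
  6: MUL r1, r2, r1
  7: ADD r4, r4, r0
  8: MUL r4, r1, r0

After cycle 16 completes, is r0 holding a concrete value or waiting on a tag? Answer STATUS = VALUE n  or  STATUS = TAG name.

  c1: issue SUB r3<-Add1  regs: r0:6,r1:7,r2:8,r3:Add1,r4:5
  c2: issue MUL r4<-Mul1  regs: r0:6,r1:7,r2:8,r3:Add1,r4:Mul1
  c3: CDB Add1=1; issue SUB r2<-Add1  regs: r0:6,r1:7,r2:Add1,r3:1,r4:Mul1
  c4: issue ADD r1<-Add2  regs: r0:6,r1:Add2,r2:Add1,r3:1,r4:Mul1
  c5: issue MUL r0<-Mul2  regs: r0:Mul2,r1:Add2,r2:Add1,r3:1,r4:Mul1
  c6: CDB Mul1=36; issue MUL r0<-Mul1  regs: r0:Mul1,r1:Add2,r2:Add1,r3:1,r4:36
  c7: stall  regs: r0:Mul1,r1:Add2,r2:Add1,r3:1,r4:36
  c8: CDB Add1=30; stall  regs: r0:Mul1,r1:Add2,r2:30,r3:1,r4:36
  c9: CDB Add2=42; stall  regs: r0:Mul1,r1:42,r2:30,r3:1,r4:36
  c10: stall  regs: r0:Mul1,r1:42,r2:30,r3:1,r4:36
  c11: stall  regs: r0:Mul1,r1:42,r2:30,r3:1,r4:36
  c12: CDB Mul1=900; issue MUL r1<-Mul1  regs: r0:900,r1:Mul1,r2:30,r3:1,r4:36
  c13: CDB Mul2=252; issue ADD r4<-Add1  regs: r0:900,r1:Mul1,r2:30,r3:1,r4:Add1
  c14: issue MUL r4<-Mul2  regs: r0:900,r1:Mul1,r2:30,r3:1,r4:Mul2
  c15: CDB Add1=936  regs: r0:900,r1:Mul1,r2:30,r3:1,r4:Mul2
  c16: CDB Mul1=1260  regs: r0:900,r1:1260,r2:30,r3:1,r4:Mul2

STATUS = VALUE 900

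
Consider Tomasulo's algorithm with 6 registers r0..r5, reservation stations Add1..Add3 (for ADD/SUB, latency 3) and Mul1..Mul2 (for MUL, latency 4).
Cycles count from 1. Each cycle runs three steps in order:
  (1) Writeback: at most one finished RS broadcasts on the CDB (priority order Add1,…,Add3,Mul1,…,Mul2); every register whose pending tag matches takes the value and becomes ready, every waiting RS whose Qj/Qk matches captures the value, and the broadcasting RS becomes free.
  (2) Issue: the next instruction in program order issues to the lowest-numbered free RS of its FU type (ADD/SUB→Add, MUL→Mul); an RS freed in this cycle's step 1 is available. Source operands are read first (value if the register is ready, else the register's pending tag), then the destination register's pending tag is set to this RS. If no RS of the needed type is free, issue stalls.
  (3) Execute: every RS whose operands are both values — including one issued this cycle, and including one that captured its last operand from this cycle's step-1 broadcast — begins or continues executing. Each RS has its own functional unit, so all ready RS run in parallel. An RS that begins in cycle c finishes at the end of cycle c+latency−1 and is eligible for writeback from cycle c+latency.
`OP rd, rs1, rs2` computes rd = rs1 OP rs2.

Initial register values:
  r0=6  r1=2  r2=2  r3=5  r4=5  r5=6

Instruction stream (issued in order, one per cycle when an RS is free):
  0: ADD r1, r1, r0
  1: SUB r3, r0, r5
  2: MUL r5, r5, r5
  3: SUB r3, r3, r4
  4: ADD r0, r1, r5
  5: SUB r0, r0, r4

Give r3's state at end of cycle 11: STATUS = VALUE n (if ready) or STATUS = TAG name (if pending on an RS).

cycle 1: issue ADD r1<-Add1 // r0:6,r1:Add1,r2:2,r3:5,r4:5,r5:6
cycle 2: issue SUB r3<-Add2 // r0:6,r1:Add1,r2:2,r3:Add2,r4:5,r5:6
cycle 3: issue MUL r5<-Mul1 // r0:6,r1:Add1,r2:2,r3:Add2,r4:5,r5:Mul1
cycle 4: CDB Add1=8; issue SUB r3<-Add1 // r0:6,r1:8,r2:2,r3:Add1,r4:5,r5:Mul1
cycle 5: CDB Add2=0; issue ADD r0<-Add2 // r0:Add2,r1:8,r2:2,r3:Add1,r4:5,r5:Mul1
cycle 6: issue SUB r0<-Add3 // r0:Add3,r1:8,r2:2,r3:Add1,r4:5,r5:Mul1
cycle 7: CDB Mul1=36 // r0:Add3,r1:8,r2:2,r3:Add1,r4:5,r5:36
cycle 8: CDB Add1=-5 // r0:Add3,r1:8,r2:2,r3:-5,r4:5,r5:36
cycle 9: - // r0:Add3,r1:8,r2:2,r3:-5,r4:5,r5:36
cycle 10: CDB Add2=44 // r0:Add3,r1:8,r2:2,r3:-5,r4:5,r5:36
cycle 11: - // r0:Add3,r1:8,r2:2,r3:-5,r4:5,r5:36

STATUS = VALUE -5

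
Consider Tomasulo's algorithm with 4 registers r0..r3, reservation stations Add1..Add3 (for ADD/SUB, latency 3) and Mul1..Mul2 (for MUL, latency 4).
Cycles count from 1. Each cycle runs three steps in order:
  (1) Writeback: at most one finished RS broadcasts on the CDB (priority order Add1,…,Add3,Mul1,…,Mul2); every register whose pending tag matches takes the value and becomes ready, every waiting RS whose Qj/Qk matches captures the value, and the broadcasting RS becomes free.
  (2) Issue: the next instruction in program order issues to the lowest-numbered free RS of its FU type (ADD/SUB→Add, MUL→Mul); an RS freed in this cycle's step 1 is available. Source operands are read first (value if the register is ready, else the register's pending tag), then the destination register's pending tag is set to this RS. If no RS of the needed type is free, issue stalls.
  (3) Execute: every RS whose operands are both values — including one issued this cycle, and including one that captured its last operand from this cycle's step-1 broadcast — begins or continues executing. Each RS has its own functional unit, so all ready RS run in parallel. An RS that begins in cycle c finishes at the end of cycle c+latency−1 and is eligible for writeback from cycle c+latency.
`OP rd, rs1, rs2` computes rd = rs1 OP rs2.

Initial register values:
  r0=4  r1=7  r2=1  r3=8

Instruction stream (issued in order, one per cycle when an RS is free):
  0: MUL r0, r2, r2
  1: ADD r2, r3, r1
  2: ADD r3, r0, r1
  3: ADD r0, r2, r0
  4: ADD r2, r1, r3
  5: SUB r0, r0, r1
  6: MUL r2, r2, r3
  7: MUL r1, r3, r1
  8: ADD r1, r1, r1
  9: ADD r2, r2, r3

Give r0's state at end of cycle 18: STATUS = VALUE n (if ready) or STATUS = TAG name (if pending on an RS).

STATUS = VALUE 9

c1: issue MUL r0<-Mul1 | r0:Mul1,r1:7,r2:1,r3:8
c2: issue ADD r2<-Add1 | r0:Mul1,r1:7,r2:Add1,r3:8
c3: issue ADD r3<-Add2 | r0:Mul1,r1:7,r2:Add1,r3:Add2
c4: issue ADD r0<-Add3 | r0:Add3,r1:7,r2:Add1,r3:Add2
c5: CDB Add1=15; issue ADD r2<-Add1 | r0:Add3,r1:7,r2:Add1,r3:Add2
c6: CDB Mul1=1; stall | r0:Add3,r1:7,r2:Add1,r3:Add2
c7: stall | r0:Add3,r1:7,r2:Add1,r3:Add2
c8: stall | r0:Add3,r1:7,r2:Add1,r3:Add2
c9: CDB Add2=8; issue SUB r0<-Add2 | r0:Add2,r1:7,r2:Add1,r3:8
c10: CDB Add3=16; issue MUL r2<-Mul1 | r0:Add2,r1:7,r2:Mul1,r3:8
c11: issue MUL r1<-Mul2 | r0:Add2,r1:Mul2,r2:Mul1,r3:8
c12: CDB Add1=15; issue ADD r1<-Add1 | r0:Add2,r1:Add1,r2:Mul1,r3:8
c13: CDB Add2=9; issue ADD r2<-Add2 | r0:9,r1:Add1,r2:Add2,r3:8
c14: - | r0:9,r1:Add1,r2:Add2,r3:8
c15: CDB Mul2=56 | r0:9,r1:Add1,r2:Add2,r3:8
c16: CDB Mul1=120 | r0:9,r1:Add1,r2:Add2,r3:8
c17: - | r0:9,r1:Add1,r2:Add2,r3:8
c18: CDB Add1=112 | r0:9,r1:112,r2:Add2,r3:8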